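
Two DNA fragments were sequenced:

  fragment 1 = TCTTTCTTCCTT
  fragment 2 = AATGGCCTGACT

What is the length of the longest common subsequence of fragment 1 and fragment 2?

6

Taking T at fragment 1[1]=fragment 2[3], then C at fragment 1[2]=fragment 2[6], then C at fragment 1[6]=fragment 2[7], then T at fragment 1[7]=fragment 2[8], then C at fragment 1[10]=fragment 2[11], then T at fragment 1[12]=fragment 2[12] gives a common subsequence of length 6. The LCS DP gives dp[12][12] = 6, so this is optimal.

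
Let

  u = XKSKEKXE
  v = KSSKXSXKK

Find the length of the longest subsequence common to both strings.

4

One common subsequence of length 4: X [1,5]; then S [3,6]; then K [4,8]; then K [6,9], and the DP table's final entry dp[8][9] is also 4, so no common subsequence is longer.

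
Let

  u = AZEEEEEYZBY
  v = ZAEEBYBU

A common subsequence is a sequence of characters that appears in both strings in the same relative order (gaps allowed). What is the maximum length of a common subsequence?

5

Match A at u[1]=v[2], E at u[3]=v[3], E at u[4]=v[4], Y at u[8]=v[6], B at u[10]=v[7] — 5 characters in the same relative order in both. Since dp[11][8] = 5, nothing longer is possible.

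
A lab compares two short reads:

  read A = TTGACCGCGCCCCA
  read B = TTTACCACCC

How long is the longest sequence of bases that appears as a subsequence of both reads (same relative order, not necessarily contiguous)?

One common subsequence of length 8: T at read A[1]=read B[2], T at read A[2]=read B[3], A at read A[4]=read B[4], C at read A[5]=read B[5], C at read A[6]=read B[6], C at read A[11]=read B[8], C at read A[12]=read B[9], C at read A[13]=read B[10]. dp[14][10] = 8 confirms this is the maximum.

8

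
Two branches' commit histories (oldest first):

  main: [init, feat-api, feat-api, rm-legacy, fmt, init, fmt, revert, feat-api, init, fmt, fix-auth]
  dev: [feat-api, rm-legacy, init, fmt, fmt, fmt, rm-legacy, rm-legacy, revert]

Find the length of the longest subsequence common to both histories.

Match feat-api (main #3, dev #1), rm-legacy (main #4, dev #2), fmt (main #5, dev #5), fmt (main #7, dev #6), revert (main #8, dev #9) — 5 commits in the same relative order in both. Since dp[12][9] = 5, nothing longer is possible.

5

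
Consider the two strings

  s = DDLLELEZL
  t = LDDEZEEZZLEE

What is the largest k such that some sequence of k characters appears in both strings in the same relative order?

Taking D [1,2]; then D [2,3]; then E [5,6]; then E [7,7]; then Z [8,9]; then L [9,10] gives a common subsequence of length 6. The LCS DP gives dp[9][12] = 6, so this is optimal.

6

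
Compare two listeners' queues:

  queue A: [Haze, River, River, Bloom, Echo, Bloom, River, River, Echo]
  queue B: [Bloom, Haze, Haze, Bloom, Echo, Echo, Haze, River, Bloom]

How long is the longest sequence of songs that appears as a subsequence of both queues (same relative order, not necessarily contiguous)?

Pick Haze [1,3]; then Bloom [4,4]; then Echo [5,6]; then Bloom [6,9]; all 4 songs appear in both, in order. The LCS DP gives dp[9][9] = 4, so this is optimal.

4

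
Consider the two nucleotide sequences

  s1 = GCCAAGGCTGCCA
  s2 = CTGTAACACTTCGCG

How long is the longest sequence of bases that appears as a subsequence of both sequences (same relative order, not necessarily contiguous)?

7

Pick G [1,3], then C [3,7], then A [5,8], then C [8,9], then T [9,11], then G [10,13], then C [11,14]; all 7 bases appear in both, in order, and the DP table's final entry dp[13][15] is also 7, so no common subsequence is longer.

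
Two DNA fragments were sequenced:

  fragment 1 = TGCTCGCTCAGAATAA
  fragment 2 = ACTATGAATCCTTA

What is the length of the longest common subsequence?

8

One common subsequence of length 8: T [1,5] → G [2,6] → T [4,9] → C [5,10] → C [7,11] → T [8,12] → T [14,13] → A [16,14]. dp[16][14] = 8 confirms this is the maximum.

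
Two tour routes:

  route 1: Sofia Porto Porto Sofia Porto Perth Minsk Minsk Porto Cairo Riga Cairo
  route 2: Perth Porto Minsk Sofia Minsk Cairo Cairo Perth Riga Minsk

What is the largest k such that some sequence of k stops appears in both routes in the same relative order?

Match Porto (route 1 #2, route 2 #2) → Sofia (route 1 #4, route 2 #4) → Minsk (route 1 #7, route 2 #5) → Cairo (route 1 #10, route 2 #7) → Riga (route 1 #11, route 2 #9) — 5 stops in the same relative order in both, and the DP table's final entry dp[12][10] is also 5, so no common subsequence is longer.

5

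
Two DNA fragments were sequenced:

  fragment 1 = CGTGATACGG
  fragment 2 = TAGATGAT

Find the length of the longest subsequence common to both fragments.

Let dp[i][j] be the LCS length of the first i bases of fragment 1 and the first j bases of fragment 2. dp[i][j] = dp[i-1][j-1]+1 when the i-th and j-th bases match, else max(dp[i-1][j], dp[i][j-1]).
    ·  T  A  G  A  T  G  A  T
 ·  0  0  0  0  0  0  0  0  0
 C  0  0  0  0  0  0  0  0  0
 G  0  0  0  1  1  1  1  1  1
 T  0  1  1  1  1  2  2  2  2
 G  0  1  1  2  2  2  3  3  3
 A  0  1  2  2  3  3  3  4  4
 T  0  1  2  2  3  4  4  4  5
 A  0  1  2  2  3  4  4  5  5
 C  0  1  2  2  3  4  4  5  5
 G  0  1  2  3  3  4  5  5  5
 G  0  1  2  3  3  4  5  5  5
dp[10][8] = 5. One LCS (by backtracking along matches): GTGAT.

5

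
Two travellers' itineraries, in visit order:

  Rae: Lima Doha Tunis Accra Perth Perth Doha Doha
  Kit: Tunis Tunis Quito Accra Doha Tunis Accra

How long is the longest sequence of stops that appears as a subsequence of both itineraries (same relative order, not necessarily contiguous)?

Pick Doha [2,5]; then Tunis [3,6]; then Accra [4,7]; all 3 stops appear in both, in order. Since dp[8][7] = 3, nothing longer is possible.

3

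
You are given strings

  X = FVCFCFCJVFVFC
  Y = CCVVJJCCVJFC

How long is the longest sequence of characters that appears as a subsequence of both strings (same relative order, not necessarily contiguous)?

6

Pick V at X[2]=Y[4] → C at X[3]=Y[7] → C at X[5]=Y[8] → J at X[8]=Y[10] → F at X[12]=Y[11] → C at X[13]=Y[12]; all 6 characters appear in both, in order. dp[13][12] = 6 confirms this is the maximum.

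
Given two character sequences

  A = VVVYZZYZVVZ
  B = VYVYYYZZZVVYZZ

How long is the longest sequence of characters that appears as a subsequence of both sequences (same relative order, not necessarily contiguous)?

9

One common subsequence of length 9: V (A #1, B #1) → V (A #2, B #3) → Y (A #4, B #6) → Z (A #5, B #7) → Z (A #6, B #8) → Z (A #8, B #9) → V (A #9, B #10) → V (A #10, B #11) → Z (A #11, B #14). The LCS DP gives dp[11][14] = 9, so this is optimal.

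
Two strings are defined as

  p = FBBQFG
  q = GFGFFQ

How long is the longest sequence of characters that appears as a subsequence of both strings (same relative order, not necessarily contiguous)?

Let dp[i][j] be the LCS length of the first i characters of p and the first j characters of q. dp[i][j] = dp[i-1][j-1]+1 when the i-th and j-th characters match, else max(dp[i-1][j], dp[i][j-1]).
    ·  G  F  G  F  F  Q
 ·  0  0  0  0  0  0  0
 F  0  0  1  1  1  1  1
 B  0  0  1  1  1  1  1
 B  0  0  1  1  1  1  1
 Q  0  0  1  1  1  1  2
 F  0  0  1  1  2  2  2
 G  0  1  1  2  2  2  2
dp[6][6] = 2. One LCS (by backtracking along matches): FQ.

2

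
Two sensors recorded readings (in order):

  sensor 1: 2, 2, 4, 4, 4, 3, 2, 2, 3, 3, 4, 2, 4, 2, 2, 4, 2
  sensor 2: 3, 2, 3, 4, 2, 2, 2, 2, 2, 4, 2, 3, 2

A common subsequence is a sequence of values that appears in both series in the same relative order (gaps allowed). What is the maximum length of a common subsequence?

Taking 2 at sensor 1[1]=sensor 2[2], 4 at sensor 1[5]=sensor 2[4], 2 at sensor 1[7]=sensor 2[5], 2 at sensor 1[8]=sensor 2[6], 2 at sensor 1[12]=sensor 2[7], 2 at sensor 1[14]=sensor 2[8], 2 at sensor 1[15]=sensor 2[9], 4 at sensor 1[16]=sensor 2[10], 2 at sensor 1[17]=sensor 2[13] gives a common subsequence of length 9. Since dp[17][13] = 9, nothing longer is possible.

9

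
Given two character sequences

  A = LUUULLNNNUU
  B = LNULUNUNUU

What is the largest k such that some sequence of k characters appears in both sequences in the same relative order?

Pick L [1,1], U [2,3], U [3,5], U [4,7], N [9,8], U [10,9], U [11,10]; all 7 characters appear in both, in order. dp[11][10] = 7 confirms this is the maximum.

7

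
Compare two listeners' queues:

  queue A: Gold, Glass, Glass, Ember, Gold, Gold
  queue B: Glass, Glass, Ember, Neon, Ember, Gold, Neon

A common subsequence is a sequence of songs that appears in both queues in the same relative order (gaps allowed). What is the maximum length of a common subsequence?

4

Pick Glass [2,1] → Glass [3,2] → Ember [4,5] → Gold [5,6]; all 4 songs appear in both, in order, and the DP table's final entry dp[6][7] is also 4, so no common subsequence is longer.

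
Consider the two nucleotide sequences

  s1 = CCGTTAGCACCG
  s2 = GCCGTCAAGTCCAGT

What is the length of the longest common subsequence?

9

One common subsequence of length 9: C at s1[1]=s2[2], then C at s1[2]=s2[3], then G at s1[3]=s2[4], then T at s1[4]=s2[5], then A at s1[6]=s2[8], then G at s1[7]=s2[9], then C at s1[8]=s2[12], then A at s1[9]=s2[13], then G at s1[12]=s2[14]. dp[12][15] = 9 confirms this is the maximum.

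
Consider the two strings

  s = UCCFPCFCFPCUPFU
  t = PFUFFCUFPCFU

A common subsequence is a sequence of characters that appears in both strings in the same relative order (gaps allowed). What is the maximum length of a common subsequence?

9

One common subsequence of length 9: U at s[1]=t[3], F at s[4]=t[4], F at s[7]=t[5], C at s[8]=t[6], F at s[9]=t[8], P at s[10]=t[9], C at s[11]=t[10], F at s[14]=t[11], U at s[15]=t[12]. dp[15][12] = 9 confirms this is the maximum.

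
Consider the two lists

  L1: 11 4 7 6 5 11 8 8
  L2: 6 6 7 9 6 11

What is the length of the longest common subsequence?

Pick 7 at L1[3]=L2[3]; then 6 at L1[4]=L2[5]; then 11 at L1[6]=L2[6]; all 3 values appear in both, in order. dp[8][6] = 3 confirms this is the maximum.

3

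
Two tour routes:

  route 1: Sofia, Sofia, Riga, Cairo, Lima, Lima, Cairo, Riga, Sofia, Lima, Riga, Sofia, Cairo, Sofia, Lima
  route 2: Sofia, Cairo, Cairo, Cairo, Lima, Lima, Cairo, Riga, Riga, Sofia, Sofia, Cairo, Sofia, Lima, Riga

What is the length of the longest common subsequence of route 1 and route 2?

11

Match Sofia (route 1 #1, route 2 #1) → Cairo (route 1 #4, route 2 #4) → Lima (route 1 #5, route 2 #5) → Lima (route 1 #6, route 2 #6) → Cairo (route 1 #7, route 2 #7) → Riga (route 1 #8, route 2 #9) → Sofia (route 1 #9, route 2 #10) → Sofia (route 1 #12, route 2 #11) → Cairo (route 1 #13, route 2 #12) → Sofia (route 1 #14, route 2 #13) → Lima (route 1 #15, route 2 #14) — 11 stops in the same relative order in both. dp[15][15] = 11 confirms this is the maximum.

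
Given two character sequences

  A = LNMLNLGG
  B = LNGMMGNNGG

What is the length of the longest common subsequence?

6

Let dp[i][j] be the LCS length of the first i characters of A and the first j characters of B. dp[i][j] = dp[i-1][j-1]+1 when the i-th and j-th characters match, else max(dp[i-1][j], dp[i][j-1]).
    ·  L  N  G  M  M  G  N  N  G  G
 ·  0  0  0  0  0  0  0  0  0  0  0
 L  0  1  1  1  1  1  1  1  1  1  1
 N  0  1  2  2  2  2  2  2  2  2  2
 M  0  1  2  2  3  3  3  3  3  3  3
 L  0  1  2  2  3  3  3  3  3  3  3
 N  0  1  2  2  3  3  3  4  4  4  4
 L  0  1  2  2  3  3  3  4  4  4  4
 G  0  1  2  3  3  3  4  4  4  5  5
 G  0  1  2  3  3  3  4  4  4  5  6
dp[8][10] = 6. One LCS (by backtracking along matches): LNMNGG.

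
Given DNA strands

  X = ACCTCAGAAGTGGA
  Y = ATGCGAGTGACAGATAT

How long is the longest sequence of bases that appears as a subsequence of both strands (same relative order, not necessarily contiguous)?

10

Taking A [1,1]; then T [4,2]; then C [5,4]; then A [6,6]; then G [7,9]; then A [8,10]; then A [9,12]; then G [10,13]; then T [11,15]; then A [14,16] gives a common subsequence of length 10. dp[14][17] = 10 confirms this is the maximum.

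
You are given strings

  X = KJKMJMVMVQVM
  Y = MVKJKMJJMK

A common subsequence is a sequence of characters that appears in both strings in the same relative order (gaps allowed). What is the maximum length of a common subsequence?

6

Taking K at X[1]=Y[3], J at X[2]=Y[4], K at X[3]=Y[5], M at X[4]=Y[6], J at X[5]=Y[8], M at X[6]=Y[9] gives a common subsequence of length 6. dp[12][10] = 6 confirms this is the maximum.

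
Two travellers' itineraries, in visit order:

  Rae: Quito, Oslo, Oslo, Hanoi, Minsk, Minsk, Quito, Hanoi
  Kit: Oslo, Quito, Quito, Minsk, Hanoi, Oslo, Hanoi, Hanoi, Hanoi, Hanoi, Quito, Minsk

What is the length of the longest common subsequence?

4

One common subsequence of length 4: Quito at Rae[1]=Kit[3] → Oslo at Rae[2]=Kit[6] → Hanoi at Rae[4]=Kit[10] → Minsk at Rae[6]=Kit[12]. Since dp[8][12] = 4, nothing longer is possible.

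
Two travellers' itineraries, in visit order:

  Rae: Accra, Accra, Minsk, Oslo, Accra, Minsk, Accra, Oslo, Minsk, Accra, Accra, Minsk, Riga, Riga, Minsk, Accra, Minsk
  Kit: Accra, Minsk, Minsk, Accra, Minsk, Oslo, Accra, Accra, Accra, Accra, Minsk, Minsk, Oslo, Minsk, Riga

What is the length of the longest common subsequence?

11

One common subsequence of length 11: Accra [1,1]; then Accra [2,4]; then Minsk [3,5]; then Oslo [4,6]; then Accra [5,7]; then Accra [7,8]; then Accra [10,9]; then Accra [11,10]; then Minsk [12,11]; then Minsk [15,12]; then Minsk [17,14], and the DP table's final entry dp[17][15] is also 11, so no common subsequence is longer.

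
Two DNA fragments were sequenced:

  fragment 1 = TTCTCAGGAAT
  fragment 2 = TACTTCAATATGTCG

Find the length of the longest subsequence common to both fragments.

8

Taking T [1,1] → T [2,4] → T [4,5] → C [5,6] → A [6,7] → A [9,8] → A [10,10] → T [11,13] gives a common subsequence of length 8. The LCS DP gives dp[11][15] = 8, so this is optimal.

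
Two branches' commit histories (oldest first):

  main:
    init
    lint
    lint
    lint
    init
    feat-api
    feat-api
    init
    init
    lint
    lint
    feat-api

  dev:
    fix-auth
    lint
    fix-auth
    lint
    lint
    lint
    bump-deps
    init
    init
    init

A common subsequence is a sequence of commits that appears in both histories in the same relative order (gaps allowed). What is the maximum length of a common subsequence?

6

Match lint [2,4] → lint [3,5] → lint [4,6] → init [5,8] → init [8,9] → init [9,10] — 6 commits in the same relative order in both. dp[12][10] = 6 confirms this is the maximum.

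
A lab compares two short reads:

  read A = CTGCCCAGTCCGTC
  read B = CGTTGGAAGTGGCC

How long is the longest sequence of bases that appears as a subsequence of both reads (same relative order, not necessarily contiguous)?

8

One common subsequence of length 8: C (read A #1, read B #1), then T (read A #2, read B #4), then G (read A #3, read B #6), then A (read A #7, read B #8), then G (read A #8, read B #9), then T (read A #9, read B #10), then C (read A #11, read B #13), then C (read A #14, read B #14). dp[14][14] = 8 confirms this is the maximum.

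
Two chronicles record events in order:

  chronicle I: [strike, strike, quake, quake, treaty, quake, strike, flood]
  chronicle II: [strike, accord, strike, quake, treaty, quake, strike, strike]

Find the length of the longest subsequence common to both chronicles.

Match strike at chronicle I[1]=chronicle II[1], then strike at chronicle I[2]=chronicle II[3], then quake at chronicle I[4]=chronicle II[4], then treaty at chronicle I[5]=chronicle II[5], then quake at chronicle I[6]=chronicle II[6], then strike at chronicle I[7]=chronicle II[8] — 6 events in the same relative order in both. The LCS DP gives dp[8][8] = 6, so this is optimal.

6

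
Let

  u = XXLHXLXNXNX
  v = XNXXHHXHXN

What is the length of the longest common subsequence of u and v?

Pick X (u #1, v #3); then X (u #2, v #4); then H (u #4, v #6); then X (u #5, v #7); then X (u #9, v #9); then N (u #10, v #10); all 6 characters appear in both, in order. dp[11][10] = 6 confirms this is the maximum.

6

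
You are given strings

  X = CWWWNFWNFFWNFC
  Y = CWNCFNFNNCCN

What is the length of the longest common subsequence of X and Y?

One common subsequence of length 8: C [1,1], W [4,2], N [5,3], F [6,5], N [8,6], F [9,7], N [12,9], C [14,11]. Since dp[14][12] = 8, nothing longer is possible.

8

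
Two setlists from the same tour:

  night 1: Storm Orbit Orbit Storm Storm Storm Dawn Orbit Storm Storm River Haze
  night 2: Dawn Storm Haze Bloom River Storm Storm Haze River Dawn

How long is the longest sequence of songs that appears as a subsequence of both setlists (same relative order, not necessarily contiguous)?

4

Match Storm at night 1[1]=night 2[2], Storm at night 1[4]=night 2[6], Storm at night 1[5]=night 2[7], Dawn at night 1[7]=night 2[10] — 4 songs in the same relative order in both. The LCS DP gives dp[12][10] = 4, so this is optimal.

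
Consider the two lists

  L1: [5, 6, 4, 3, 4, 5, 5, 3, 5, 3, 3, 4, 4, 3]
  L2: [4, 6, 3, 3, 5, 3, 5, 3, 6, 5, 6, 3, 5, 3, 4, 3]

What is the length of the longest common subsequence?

10

Match 6 [2,2] → 3 [4,4] → 5 [6,5] → 5 [7,7] → 3 [8,8] → 5 [9,10] → 3 [10,12] → 3 [11,14] → 4 [13,15] → 3 [14,16] — 10 values in the same relative order in both. The LCS DP gives dp[14][16] = 10, so this is optimal.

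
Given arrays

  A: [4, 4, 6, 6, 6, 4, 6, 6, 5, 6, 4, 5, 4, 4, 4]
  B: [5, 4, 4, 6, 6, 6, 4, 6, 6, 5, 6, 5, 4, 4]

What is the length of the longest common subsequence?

Taking 4 at A[1]=B[2], then 4 at A[2]=B[3], then 6 at A[3]=B[4], then 6 at A[4]=B[5], then 6 at A[5]=B[6], then 4 at A[6]=B[7], then 6 at A[7]=B[8], then 6 at A[8]=B[9], then 5 at A[9]=B[10], then 6 at A[10]=B[11], then 5 at A[12]=B[12], then 4 at A[14]=B[13], then 4 at A[15]=B[14] gives a common subsequence of length 13. Since dp[15][14] = 13, nothing longer is possible.

13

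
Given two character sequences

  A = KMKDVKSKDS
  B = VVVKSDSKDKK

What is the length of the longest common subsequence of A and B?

Taking K [1,4]; then K [3,8]; then D [4,9]; then K [6,10]; then K [8,11] gives a common subsequence of length 5. Since dp[10][11] = 5, nothing longer is possible.

5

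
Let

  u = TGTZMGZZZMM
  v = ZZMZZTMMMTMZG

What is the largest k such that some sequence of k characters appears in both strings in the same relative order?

Let dp[i][j] be the LCS length of the first i characters of u and the first j characters of v. dp[i][j] = dp[i-1][j-1]+1 when the i-th and j-th characters match, else max(dp[i-1][j], dp[i][j-1]).
    ·  Z  Z  M  Z  Z  T  M  M  M  T  M  Z  G
 ·  0  0  0  0  0  0  0  0  0  0  0  0  0  0
 T  0  0  0  0  0  0  1  1  1  1  1  1  1  1
 G  0  0  0  0  0  0  1  1  1  1  1  1  1  2
 T  0  0  0  0  0  0  1  1  1  1  2  2  2  2
 Z  0  1  1  1  1  1  1  1  1  1  2  2  3  3
 M  0  1  1  2  2  2  2  2  2  2  2  3  3  3
 G  0  1  1  2  2  2  2  2  2  2  2  3  3  4
 Z  0  1  2  2  3  3  3  3  3  3  3  3  4  4
 Z  0  1  2  2  3  4  4  4  4  4  4  4  4  4
 Z  0  1  2  2  3  4  4  4  4  4  4  4  5  5
 M  0  1  2  3  3  4  4  5  5  5  5  5  5  5
 M  0  1  2  3  3  4  4  5  6  6  6  6  6  6
dp[11][13] = 6. One LCS (by backtracking along matches): ZMZZMM.

6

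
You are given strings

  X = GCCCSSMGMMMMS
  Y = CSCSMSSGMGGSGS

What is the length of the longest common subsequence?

Pick C [2,1]; then C [3,3]; then S [5,6]; then S [6,7]; then M [7,9]; then G [8,13]; then S [13,14]; all 7 characters appear in both, in order. The LCS DP gives dp[13][14] = 7, so this is optimal.

7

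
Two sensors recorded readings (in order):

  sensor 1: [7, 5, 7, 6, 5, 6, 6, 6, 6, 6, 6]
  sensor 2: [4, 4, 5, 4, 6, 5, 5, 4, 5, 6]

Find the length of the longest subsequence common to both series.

4

Let dp[i][j] be the LCS length of the first i values of sensor 1 and the first j values of sensor 2. dp[i][j] = dp[i-1][j-1]+1 when the i-th and j-th values match, else max(dp[i-1][j], dp[i][j-1]).
    ·  4  4  5  4  6  5  5  4  5  6
 ·  0  0  0  0  0  0  0  0  0  0  0
 7  0  0  0  0  0  0  0  0  0  0  0
 5  0  0  0  1  1  1  1  1  1  1  1
 7  0  0  0  1  1  1  1  1  1  1  1
 6  0  0  0  1  1  2  2  2  2  2  2
 5  0  0  0  1  1  2  3  3  3  3  3
 6  0  0  0  1  1  2  3  3  3  3  4
 6  0  0  0  1  1  2  3  3  3  3  4
 6  0  0  0  1  1  2  3  3  3  3  4
 6  0  0  0  1  1  2  3  3  3  3  4
 6  0  0  0  1  1  2  3  3  3  3  4
 6  0  0  0  1  1  2  3  3  3  3  4
dp[11][10] = 4. One LCS (by backtracking along matches): 5, 6, 5, 6.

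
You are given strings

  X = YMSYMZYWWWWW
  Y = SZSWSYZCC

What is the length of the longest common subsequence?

Match S at X[3]=Y[5]; then Y at X[4]=Y[6]; then Z at X[6]=Y[7] — 3 characters in the same relative order in both. dp[12][9] = 3 confirms this is the maximum.

3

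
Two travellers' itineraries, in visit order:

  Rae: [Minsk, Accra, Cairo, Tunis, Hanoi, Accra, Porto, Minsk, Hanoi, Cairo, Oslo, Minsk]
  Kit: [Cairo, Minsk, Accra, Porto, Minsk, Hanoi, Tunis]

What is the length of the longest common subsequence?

Pick Minsk [1,2], Accra [6,3], Porto [7,4], Minsk [8,5], Hanoi [9,6]; all 5 stops appear in both, in order, and the DP table's final entry dp[12][7] is also 5, so no common subsequence is longer.

5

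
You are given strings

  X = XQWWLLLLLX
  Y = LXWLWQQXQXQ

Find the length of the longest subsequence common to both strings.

4

One common subsequence of length 4: X at X[1]=Y[2]; then W at X[3]=Y[3]; then W at X[4]=Y[5]; then X at X[10]=Y[10]. The LCS DP gives dp[10][11] = 4, so this is optimal.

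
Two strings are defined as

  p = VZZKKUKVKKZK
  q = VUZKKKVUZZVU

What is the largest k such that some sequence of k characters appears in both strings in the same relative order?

Let dp[i][j] be the LCS length of the first i characters of p and the first j characters of q. dp[i][j] = dp[i-1][j-1]+1 when the i-th and j-th characters match, else max(dp[i-1][j], dp[i][j-1]).
    ·  V  U  Z  K  K  K  V  U  Z  Z  V  U
 ·  0  0  0  0  0  0  0  0  0  0  0  0  0
 V  0  1  1  1  1  1  1  1  1  1  1  1  1
 Z  0  1  1  2  2  2  2  2  2  2  2  2  2
 Z  0  1  1  2  2  2  2  2  2  3  3  3  3
 K  0  1  1  2  3  3  3  3  3  3  3  3  3
 K  0  1  1  2  3  4  4  4  4  4  4  4  4
 U  0  1  2  2  3  4  4  4  5  5  5  5  5
 K  0  1  2  2  3  4  5  5  5  5  5  5  5
 V  0  1  2  2  3  4  5  6  6  6  6  6  6
 K  0  1  2  2  3  4  5  6  6  6  6  6  6
 K  0  1  2  2  3  4  5  6  6  6  6  6  6
 Z  0  1  2  3  3  4  5  6  6  7  7  7  7
 K  0  1  2  3  4  4  5  6  6  7  7  7  7
dp[12][12] = 7. One LCS (by backtracking along matches): VZKKKVZ.

7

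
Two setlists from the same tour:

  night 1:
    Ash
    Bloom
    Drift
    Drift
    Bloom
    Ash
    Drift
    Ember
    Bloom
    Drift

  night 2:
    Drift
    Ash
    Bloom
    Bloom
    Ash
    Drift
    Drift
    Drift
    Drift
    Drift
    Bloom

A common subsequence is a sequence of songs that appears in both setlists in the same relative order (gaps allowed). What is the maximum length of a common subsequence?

6

Match Ash at night 1[1]=night 2[2] → Bloom at night 1[2]=night 2[4] → Drift at night 1[3]=night 2[8] → Drift at night 1[4]=night 2[9] → Drift at night 1[7]=night 2[10] → Bloom at night 1[9]=night 2[11] — 6 songs in the same relative order in both, and the DP table's final entry dp[10][11] is also 6, so no common subsequence is longer.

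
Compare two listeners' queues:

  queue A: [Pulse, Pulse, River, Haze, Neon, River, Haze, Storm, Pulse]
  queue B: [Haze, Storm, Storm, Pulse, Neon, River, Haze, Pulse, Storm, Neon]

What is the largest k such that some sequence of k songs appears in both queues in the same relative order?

5

Pick Pulse (queue A #2, queue B #4), Neon (queue A #5, queue B #5), River (queue A #6, queue B #6), Haze (queue A #7, queue B #7), Storm (queue A #8, queue B #9); all 5 songs appear in both, in order. Since dp[9][10] = 5, nothing longer is possible.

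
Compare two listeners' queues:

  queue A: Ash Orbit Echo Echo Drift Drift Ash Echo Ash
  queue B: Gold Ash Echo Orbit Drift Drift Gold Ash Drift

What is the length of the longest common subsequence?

Match Ash at queue A[1]=queue B[2], then Orbit at queue A[2]=queue B[4], then Drift at queue A[5]=queue B[5], then Drift at queue A[6]=queue B[6], then Ash at queue A[7]=queue B[8] — 5 songs in the same relative order in both. Since dp[9][9] = 5, nothing longer is possible.

5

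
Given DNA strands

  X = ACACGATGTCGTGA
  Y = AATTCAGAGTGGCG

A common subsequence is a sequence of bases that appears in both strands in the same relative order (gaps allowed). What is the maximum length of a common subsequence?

9

Pick A (X #1, Y #2); then C (X #2, Y #5); then A (X #3, Y #6); then G (X #5, Y #7); then A (X #6, Y #8); then T (X #7, Y #10); then G (X #8, Y #12); then C (X #10, Y #13); then G (X #13, Y #14); all 9 bases appear in both, in order. Since dp[14][14] = 9, nothing longer is possible.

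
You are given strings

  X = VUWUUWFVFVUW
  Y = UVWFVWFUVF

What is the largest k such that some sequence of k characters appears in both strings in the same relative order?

Let dp[i][j] be the LCS length of the first i characters of X and the first j characters of Y. dp[i][j] = dp[i-1][j-1]+1 when the i-th and j-th characters match, else max(dp[i-1][j], dp[i][j-1]).
    ·  U  V  W  F  V  W  F  U  V  F
 ·  0  0  0  0  0  0  0  0  0  0  0
 V  0  0  1  1  1  1  1  1  1  1  1
 U  0  1  1  1  1  1  1  1  2  2  2
 W  0  1  1  2  2  2  2  2  2  2  2
 U  0  1  1  2  2  2  2  2  3  3  3
 U  0  1  1  2  2  2  2  2  3  3  3
 W  0  1  1  2  2  2  3  3  3  3  3
 F  0  1  1  2  3  3  3  4  4  4  4
 V  0  1  2  2  3  4  4  4  4  5  5
 F  0  1  2  2  3  4  4  5  5  5  6
 V  0  1  2  2  3  4  4  5  5  6  6
 U  0  1  2  2  3  4  4  5  6  6  6
 W  0  1  2  3  3  4  5  5  6  6  6
dp[12][10] = 6. One LCS (by backtracking along matches): VWWFVF.

6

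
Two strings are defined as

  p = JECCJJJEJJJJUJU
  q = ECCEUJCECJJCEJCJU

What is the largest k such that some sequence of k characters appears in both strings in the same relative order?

10

One common subsequence of length 10: E (p #2, q #1), C (p #3, q #2), C (p #4, q #3), J (p #5, q #6), J (p #6, q #10), J (p #7, q #11), E (p #8, q #13), J (p #9, q #14), J (p #14, q #16), U (p #15, q #17). The LCS DP gives dp[15][17] = 10, so this is optimal.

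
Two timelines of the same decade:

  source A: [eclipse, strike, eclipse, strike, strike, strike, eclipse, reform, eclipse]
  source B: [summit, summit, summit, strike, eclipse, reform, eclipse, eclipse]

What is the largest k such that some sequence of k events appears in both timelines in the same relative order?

Taking strike at source A[2]=source B[4]; then eclipse at source A[3]=source B[5]; then eclipse at source A[7]=source B[7]; then eclipse at source A[9]=source B[8] gives a common subsequence of length 4. dp[9][8] = 4 confirms this is the maximum.

4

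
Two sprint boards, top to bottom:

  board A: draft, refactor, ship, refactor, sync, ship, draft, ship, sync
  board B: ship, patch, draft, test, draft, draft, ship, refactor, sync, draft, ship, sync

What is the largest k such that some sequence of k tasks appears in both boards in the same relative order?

7

Pick draft at board A[1]=board B[6], ship at board A[3]=board B[7], refactor at board A[4]=board B[8], sync at board A[5]=board B[9], draft at board A[7]=board B[10], ship at board A[8]=board B[11], sync at board A[9]=board B[12]; all 7 tasks appear in both, in order. dp[9][12] = 7 confirms this is the maximum.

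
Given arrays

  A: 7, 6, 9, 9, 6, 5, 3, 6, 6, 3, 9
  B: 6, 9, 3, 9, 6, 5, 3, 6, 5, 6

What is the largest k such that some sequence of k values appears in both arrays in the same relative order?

8

Match 6 (A #2, B #1) → 9 (A #3, B #2) → 9 (A #4, B #4) → 6 (A #5, B #5) → 5 (A #6, B #6) → 3 (A #7, B #7) → 6 (A #8, B #8) → 6 (A #9, B #10) — 8 values in the same relative order in both. dp[11][10] = 8 confirms this is the maximum.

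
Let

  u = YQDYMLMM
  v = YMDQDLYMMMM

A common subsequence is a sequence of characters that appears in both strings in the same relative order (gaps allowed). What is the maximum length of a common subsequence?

7

Match Y at u[1]=v[1], Q at u[2]=v[4], D at u[3]=v[5], Y at u[4]=v[7], M at u[5]=v[9], M at u[7]=v[10], M at u[8]=v[11] — 7 characters in the same relative order in both, and the DP table's final entry dp[8][11] is also 7, so no common subsequence is longer.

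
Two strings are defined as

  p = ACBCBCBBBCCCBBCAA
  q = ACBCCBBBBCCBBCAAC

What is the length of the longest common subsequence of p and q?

One common subsequence of length 15: A (p #1, q #1) → C (p #2, q #2) → B (p #3, q #3) → C (p #4, q #5) → B (p #5, q #6) → B (p #7, q #7) → B (p #8, q #8) → B (p #9, q #9) → C (p #11, q #10) → C (p #12, q #11) → B (p #13, q #12) → B (p #14, q #13) → C (p #15, q #14) → A (p #16, q #15) → A (p #17, q #16). Since dp[17][17] = 15, nothing longer is possible.

15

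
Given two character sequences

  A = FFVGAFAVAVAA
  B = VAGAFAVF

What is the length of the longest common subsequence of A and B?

Match V at A[3]=B[1] → G at A[4]=B[3] → A at A[5]=B[4] → F at A[6]=B[5] → A at A[7]=B[6] → V at A[8]=B[7] — 6 characters in the same relative order in both. Since dp[12][8] = 6, nothing longer is possible.

6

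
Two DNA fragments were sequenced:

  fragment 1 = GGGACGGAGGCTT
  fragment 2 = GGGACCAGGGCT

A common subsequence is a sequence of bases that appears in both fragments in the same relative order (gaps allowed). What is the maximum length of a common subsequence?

10

Taking G at fragment 1[1]=fragment 2[1], G at fragment 1[2]=fragment 2[2], G at fragment 1[3]=fragment 2[3], A at fragment 1[4]=fragment 2[4], C at fragment 1[5]=fragment 2[6], G at fragment 1[7]=fragment 2[8], G at fragment 1[9]=fragment 2[9], G at fragment 1[10]=fragment 2[10], C at fragment 1[11]=fragment 2[11], T at fragment 1[13]=fragment 2[12] gives a common subsequence of length 10, and the DP table's final entry dp[13][12] is also 10, so no common subsequence is longer.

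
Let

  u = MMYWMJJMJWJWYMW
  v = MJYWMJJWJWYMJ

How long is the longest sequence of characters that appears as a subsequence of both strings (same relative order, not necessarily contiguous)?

11

Match M at u[1]=v[1], Y at u[3]=v[3], W at u[4]=v[4], M at u[5]=v[5], J at u[7]=v[6], J at u[9]=v[7], W at u[10]=v[8], J at u[11]=v[9], W at u[12]=v[10], Y at u[13]=v[11], M at u[14]=v[12] — 11 characters in the same relative order in both. The LCS DP gives dp[15][13] = 11, so this is optimal.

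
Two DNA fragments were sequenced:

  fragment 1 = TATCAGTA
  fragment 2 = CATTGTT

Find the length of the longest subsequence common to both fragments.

One common subsequence of length 4: T (fragment 1 #1, fragment 2 #3) → T (fragment 1 #3, fragment 2 #4) → G (fragment 1 #6, fragment 2 #5) → T (fragment 1 #7, fragment 2 #7). Since dp[8][7] = 4, nothing longer is possible.

4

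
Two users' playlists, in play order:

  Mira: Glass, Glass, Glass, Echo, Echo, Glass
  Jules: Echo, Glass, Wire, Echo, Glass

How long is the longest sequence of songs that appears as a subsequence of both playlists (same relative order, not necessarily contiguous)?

3

Taking Glass [1,2], Echo [5,4], Glass [6,5] gives a common subsequence of length 3. The LCS DP gives dp[6][5] = 3, so this is optimal.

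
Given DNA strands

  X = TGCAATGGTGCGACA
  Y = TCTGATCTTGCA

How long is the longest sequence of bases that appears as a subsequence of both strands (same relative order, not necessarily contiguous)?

9

One common subsequence of length 9: T at X[1]=Y[1], then C at X[3]=Y[2], then T at X[6]=Y[3], then G at X[7]=Y[4], then T at X[9]=Y[6], then C at X[11]=Y[7], then G at X[12]=Y[10], then C at X[14]=Y[11], then A at X[15]=Y[12]. dp[15][12] = 9 confirms this is the maximum.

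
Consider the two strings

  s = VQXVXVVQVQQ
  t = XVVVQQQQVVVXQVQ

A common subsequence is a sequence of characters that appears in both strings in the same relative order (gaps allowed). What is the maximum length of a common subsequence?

Taking V (s #1, t #4); then Q (s #2, t #8); then V (s #4, t #9); then V (s #6, t #10); then V (s #7, t #11); then Q (s #8, t #13); then V (s #9, t #14); then Q (s #11, t #15) gives a common subsequence of length 8. Since dp[11][15] = 8, nothing longer is possible.

8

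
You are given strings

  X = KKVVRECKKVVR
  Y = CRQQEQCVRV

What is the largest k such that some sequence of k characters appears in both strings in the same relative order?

5

Let dp[i][j] be the LCS length of the first i characters of X and the first j characters of Y. dp[i][j] = dp[i-1][j-1]+1 when the i-th and j-th characters match, else max(dp[i-1][j], dp[i][j-1]).
    ·  C  R  Q  Q  E  Q  C  V  R  V
 ·  0  0  0  0  0  0  0  0  0  0  0
 K  0  0  0  0  0  0  0  0  0  0  0
 K  0  0  0  0  0  0  0  0  0  0  0
 V  0  0  0  0  0  0  0  0  1  1  1
 V  0  0  0  0  0  0  0  0  1  1  2
 R  0  0  1  1  1  1  1  1  1  2  2
 E  0  0  1  1  1  2  2  2  2  2  2
 C  0  1  1  1  1  2  2  3  3  3  3
 K  0  1  1  1  1  2  2  3  3  3  3
 K  0  1  1  1  1  2  2  3  3  3  3
 V  0  1  1  1  1  2  2  3  4  4  4
 V  0  1  1  1  1  2  2  3  4  4  5
 R  0  1  2  2  2  2  2  3  4  5  5
dp[12][10] = 5. One LCS (by backtracking along matches): RECVV.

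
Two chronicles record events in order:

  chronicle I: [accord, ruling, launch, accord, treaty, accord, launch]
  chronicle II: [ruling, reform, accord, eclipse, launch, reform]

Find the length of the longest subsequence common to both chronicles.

3

Pick ruling at chronicle I[2]=chronicle II[1], then accord at chronicle I[4]=chronicle II[3], then launch at chronicle I[7]=chronicle II[5]; all 3 events appear in both, in order. Since dp[7][6] = 3, nothing longer is possible.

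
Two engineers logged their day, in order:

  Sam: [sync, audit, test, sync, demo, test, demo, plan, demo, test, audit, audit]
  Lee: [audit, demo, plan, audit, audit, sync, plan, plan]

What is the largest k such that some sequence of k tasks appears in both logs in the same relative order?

5

One common subsequence of length 5: audit at Sam[2]=Lee[1], then demo at Sam[7]=Lee[2], then plan at Sam[8]=Lee[3], then audit at Sam[11]=Lee[4], then audit at Sam[12]=Lee[5]. Since dp[12][8] = 5, nothing longer is possible.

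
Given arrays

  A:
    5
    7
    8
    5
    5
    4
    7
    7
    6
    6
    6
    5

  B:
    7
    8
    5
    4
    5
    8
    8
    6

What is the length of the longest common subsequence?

Pick 7 at A[2]=B[1] → 8 at A[3]=B[2] → 5 at A[4]=B[3] → 5 at A[5]=B[5] → 6 at A[11]=B[8]; all 5 values appear in both, in order. Since dp[12][8] = 5, nothing longer is possible.

5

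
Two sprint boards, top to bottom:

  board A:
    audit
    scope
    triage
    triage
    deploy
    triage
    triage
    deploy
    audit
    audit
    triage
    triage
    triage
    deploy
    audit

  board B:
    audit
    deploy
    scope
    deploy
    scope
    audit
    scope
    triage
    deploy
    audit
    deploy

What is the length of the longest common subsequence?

Pick audit [1,1], scope [2,3], deploy [5,4], triage [7,8], deploy [8,9], audit [10,10], deploy [14,11]; all 7 tasks appear in both, in order. Since dp[15][11] = 7, nothing longer is possible.

7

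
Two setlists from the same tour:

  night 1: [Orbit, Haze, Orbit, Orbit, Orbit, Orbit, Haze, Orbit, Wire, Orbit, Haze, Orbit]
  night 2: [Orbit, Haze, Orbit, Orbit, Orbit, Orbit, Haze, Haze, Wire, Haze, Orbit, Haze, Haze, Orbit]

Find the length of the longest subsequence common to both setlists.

11

Taking Orbit (night 1 #1, night 2 #1), then Haze (night 1 #2, night 2 #2), then Orbit (night 1 #3, night 2 #3), then Orbit (night 1 #4, night 2 #4), then Orbit (night 1 #5, night 2 #5), then Orbit (night 1 #6, night 2 #6), then Haze (night 1 #7, night 2 #8), then Wire (night 1 #9, night 2 #9), then Orbit (night 1 #10, night 2 #11), then Haze (night 1 #11, night 2 #13), then Orbit (night 1 #12, night 2 #14) gives a common subsequence of length 11. dp[12][14] = 11 confirms this is the maximum.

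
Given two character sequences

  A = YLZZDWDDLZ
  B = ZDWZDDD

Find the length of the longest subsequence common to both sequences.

5

Let dp[i][j] be the LCS length of the first i characters of A and the first j characters of B. dp[i][j] = dp[i-1][j-1]+1 when the i-th and j-th characters match, else max(dp[i-1][j], dp[i][j-1]).
    ·  Z  D  W  Z  D  D  D
 ·  0  0  0  0  0  0  0  0
 Y  0  0  0  0  0  0  0  0
 L  0  0  0  0  0  0  0  0
 Z  0  1  1  1  1  1  1  1
 Z  0  1  1  1  2  2  2  2
 D  0  1  2  2  2  3  3  3
 W  0  1  2  3  3  3  3  3
 D  0  1  2  3  3  4  4  4
 D  0  1  2  3  3  4  5  5
 L  0  1  2  3  3  4  5  5
 Z  0  1  2  3  4  4  5  5
dp[10][7] = 5. One LCS (by backtracking along matches): ZZDDD.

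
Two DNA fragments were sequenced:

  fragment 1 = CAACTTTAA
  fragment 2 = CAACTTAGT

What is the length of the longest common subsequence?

Taking C [1,1]; then A [2,2]; then A [3,3]; then C [4,4]; then T [5,5]; then T [6,6]; then T [7,9] gives a common subsequence of length 7. The LCS DP gives dp[9][9] = 7, so this is optimal.

7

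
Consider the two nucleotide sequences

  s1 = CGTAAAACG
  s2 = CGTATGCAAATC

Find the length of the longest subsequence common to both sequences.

8

Let dp[i][j] be the LCS length of the first i bases of s1 and the first j bases of s2. dp[i][j] = dp[i-1][j-1]+1 when the i-th and j-th bases match, else max(dp[i-1][j], dp[i][j-1]).
    ·  C  G  T  A  T  G  C  A  A  A  T  C
 ·  0  0  0  0  0  0  0  0  0  0  0  0  0
 C  0  1  1  1  1  1  1  1  1  1  1  1  1
 G  0  1  2  2  2  2  2  2  2  2  2  2  2
 T  0  1  2  3  3  3  3  3  3  3  3  3  3
 A  0  1  2  3  4  4  4  4  4  4  4  4  4
 A  0  1  2  3  4  4  4  4  5  5  5  5  5
 A  0  1  2  3  4  4  4  4  5  6  6  6  6
 A  0  1  2  3  4  4  4  4  5  6  7  7  7
 C  0  1  2  3  4  4  4  5  5  6  7  7  8
 G  0  1  2  3  4  4  5  5  5  6  7  7  8
dp[9][12] = 8. One LCS (by backtracking along matches): CGTAAAAC.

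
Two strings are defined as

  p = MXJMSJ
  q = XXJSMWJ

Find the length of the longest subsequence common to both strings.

4

Let dp[i][j] be the LCS length of the first i characters of p and the first j characters of q. dp[i][j] = dp[i-1][j-1]+1 when the i-th and j-th characters match, else max(dp[i-1][j], dp[i][j-1]).
    ·  X  X  J  S  M  W  J
 ·  0  0  0  0  0  0  0  0
 M  0  0  0  0  0  1  1  1
 X  0  1  1  1  1  1  1  1
 J  0  1  1  2  2  2  2  2
 M  0  1  1  2  2  3  3  3
 S  0  1  1  2  3  3  3  3
 J  0  1  1  2  3  3  3  4
dp[6][7] = 4. One LCS (by backtracking along matches): XJMJ.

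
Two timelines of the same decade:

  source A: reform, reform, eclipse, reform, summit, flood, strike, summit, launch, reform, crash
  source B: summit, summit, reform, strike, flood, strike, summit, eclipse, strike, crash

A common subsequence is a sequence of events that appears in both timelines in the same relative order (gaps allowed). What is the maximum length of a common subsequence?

5

Taking reform [1,3] → flood [6,5] → strike [7,6] → summit [8,7] → crash [11,10] gives a common subsequence of length 5, and the DP table's final entry dp[11][10] is also 5, so no common subsequence is longer.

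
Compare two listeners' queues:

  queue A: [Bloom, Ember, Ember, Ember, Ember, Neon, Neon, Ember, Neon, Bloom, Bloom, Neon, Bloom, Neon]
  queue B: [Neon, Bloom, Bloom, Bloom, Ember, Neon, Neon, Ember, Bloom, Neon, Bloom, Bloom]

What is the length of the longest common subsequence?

One common subsequence of length 8: Bloom at queue A[1]=queue B[4], then Ember at queue A[5]=queue B[5], then Neon at queue A[6]=queue B[6], then Neon at queue A[7]=queue B[7], then Ember at queue A[8]=queue B[8], then Neon at queue A[9]=queue B[10], then Bloom at queue A[11]=queue B[11], then Bloom at queue A[13]=queue B[12], and the DP table's final entry dp[14][12] is also 8, so no common subsequence is longer.

8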